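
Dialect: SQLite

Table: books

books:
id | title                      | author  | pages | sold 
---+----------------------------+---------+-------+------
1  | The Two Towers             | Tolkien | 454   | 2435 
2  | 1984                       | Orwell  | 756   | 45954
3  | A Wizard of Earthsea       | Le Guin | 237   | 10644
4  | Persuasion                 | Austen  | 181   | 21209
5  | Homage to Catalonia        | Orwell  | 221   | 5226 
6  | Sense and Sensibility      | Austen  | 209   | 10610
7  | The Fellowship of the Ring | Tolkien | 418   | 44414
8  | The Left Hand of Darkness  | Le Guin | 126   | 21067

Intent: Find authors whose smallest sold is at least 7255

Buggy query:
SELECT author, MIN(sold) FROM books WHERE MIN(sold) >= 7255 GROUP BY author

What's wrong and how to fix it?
Bug: Aggregates like MIN are computed per group after WHERE runs

Fix: Replace WHERE with HAVING after the GROUP BY

Corrected query:
SELECT author, MIN(sold) FROM books GROUP BY author HAVING MIN(sold) >= 7255

Result:
author  | MIN(sold)
--------+----------
Austen  | 10610    
Le Guin | 10644    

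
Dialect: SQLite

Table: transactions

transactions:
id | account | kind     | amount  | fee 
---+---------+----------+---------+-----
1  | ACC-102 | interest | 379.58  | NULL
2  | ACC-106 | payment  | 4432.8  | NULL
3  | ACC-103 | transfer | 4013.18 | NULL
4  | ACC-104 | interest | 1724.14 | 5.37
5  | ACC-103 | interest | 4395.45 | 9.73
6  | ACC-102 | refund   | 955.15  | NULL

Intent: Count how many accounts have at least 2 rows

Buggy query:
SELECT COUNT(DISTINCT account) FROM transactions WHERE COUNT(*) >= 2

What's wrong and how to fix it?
Bug: WHERE filters individual rows, not groups, so a group-level COUNT is invalid there

Fix: Group first with HAVING COUNT(*) >= 2, then COUNT the resulting groups

Corrected query:
SELECT COUNT(*) FROM (SELECT account FROM transactions GROUP BY account HAVING COUNT(*) >= 2)

Result:
COUNT(*)
--------
2       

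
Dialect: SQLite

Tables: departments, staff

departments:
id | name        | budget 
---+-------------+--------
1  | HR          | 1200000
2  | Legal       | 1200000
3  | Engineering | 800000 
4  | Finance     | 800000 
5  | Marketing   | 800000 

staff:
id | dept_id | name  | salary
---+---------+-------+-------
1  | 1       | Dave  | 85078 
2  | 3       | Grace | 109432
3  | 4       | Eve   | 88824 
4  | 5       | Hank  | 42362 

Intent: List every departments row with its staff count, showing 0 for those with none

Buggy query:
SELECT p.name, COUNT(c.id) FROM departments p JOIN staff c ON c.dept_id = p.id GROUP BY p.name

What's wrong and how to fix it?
Bug: An inner join excludes parents with zero children

Fix: Switch to LEFT JOIN to retain unmatched parent rows

Corrected query:
SELECT p.name, COUNT(c.id) FROM departments p LEFT JOIN staff c ON c.dept_id = p.id GROUP BY p.name

Result:
name        | COUNT(c.id)
------------+------------
Engineering | 1          
Finance     | 1          
HR          | 1          
Legal       | 0          
Marketing   | 1          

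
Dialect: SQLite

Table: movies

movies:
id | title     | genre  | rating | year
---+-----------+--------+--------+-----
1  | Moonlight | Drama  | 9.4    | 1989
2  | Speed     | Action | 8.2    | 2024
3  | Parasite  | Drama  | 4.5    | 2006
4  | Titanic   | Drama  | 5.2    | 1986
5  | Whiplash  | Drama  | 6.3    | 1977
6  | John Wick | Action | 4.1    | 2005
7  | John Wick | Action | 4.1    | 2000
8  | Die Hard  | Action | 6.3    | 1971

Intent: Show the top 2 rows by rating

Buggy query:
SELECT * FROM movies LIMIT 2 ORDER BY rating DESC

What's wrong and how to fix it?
Bug: LIMIT must come after ORDER BY

Fix: Swap the clauses: ORDER BY first, then LIMIT

Corrected query:
SELECT * FROM movies ORDER BY rating DESC LIMIT 2

Result:
id | title     | genre  | rating | year
---+-----------+--------+--------+-----
1  | Moonlight | Drama  | 9.4    | 1989
2  | Speed     | Action | 8.2    | 2024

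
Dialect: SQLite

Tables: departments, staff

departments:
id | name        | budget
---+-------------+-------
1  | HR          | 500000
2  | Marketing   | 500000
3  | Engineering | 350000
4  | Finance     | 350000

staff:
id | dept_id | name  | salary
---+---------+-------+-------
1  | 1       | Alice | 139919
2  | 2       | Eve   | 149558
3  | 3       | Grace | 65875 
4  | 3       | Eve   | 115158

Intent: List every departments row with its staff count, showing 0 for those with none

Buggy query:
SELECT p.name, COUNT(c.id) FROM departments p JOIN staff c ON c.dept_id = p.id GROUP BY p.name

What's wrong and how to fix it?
Bug: An inner join excludes parents with zero children

Fix: Use LEFT JOIN so parents without children still appear (COUNT(c.id) gives 0)

Corrected query:
SELECT p.name, COUNT(c.id) FROM departments p LEFT JOIN staff c ON c.dept_id = p.id GROUP BY p.name

Result:
name        | COUNT(c.id)
------------+------------
Engineering | 2          
Finance     | 0          
HR          | 1          
Marketing   | 1          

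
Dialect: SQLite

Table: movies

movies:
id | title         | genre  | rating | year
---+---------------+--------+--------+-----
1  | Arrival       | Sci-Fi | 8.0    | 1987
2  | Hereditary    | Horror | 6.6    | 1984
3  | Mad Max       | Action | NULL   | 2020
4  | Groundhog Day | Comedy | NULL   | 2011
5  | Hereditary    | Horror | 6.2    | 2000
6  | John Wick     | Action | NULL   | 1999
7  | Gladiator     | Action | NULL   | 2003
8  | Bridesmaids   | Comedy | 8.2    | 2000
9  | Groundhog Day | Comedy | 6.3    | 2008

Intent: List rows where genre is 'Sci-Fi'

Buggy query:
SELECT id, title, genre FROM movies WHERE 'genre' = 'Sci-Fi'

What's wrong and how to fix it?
Bug: 'genre' in single quotes is a string literal, not the column; the comparison is literal-vs-literal and never true

Fix: Reference the column as genre without single quotes

Corrected query:
SELECT id, title, genre FROM movies WHERE genre = 'Sci-Fi'

Result:
id | title   | genre 
---+---------+-------
1  | Arrival | Sci-Fi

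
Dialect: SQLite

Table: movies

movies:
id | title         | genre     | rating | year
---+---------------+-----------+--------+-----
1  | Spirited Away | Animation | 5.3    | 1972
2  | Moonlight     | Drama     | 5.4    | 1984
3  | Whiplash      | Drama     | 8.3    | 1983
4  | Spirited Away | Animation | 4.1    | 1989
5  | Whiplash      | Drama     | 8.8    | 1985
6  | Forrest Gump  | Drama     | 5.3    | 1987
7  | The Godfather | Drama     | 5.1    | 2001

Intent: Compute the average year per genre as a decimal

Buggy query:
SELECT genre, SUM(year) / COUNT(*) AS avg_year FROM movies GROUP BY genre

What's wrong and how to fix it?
Bug: SUM(year) and COUNT(*) are both integers; the division truncates the fractional part

Fix: Multiply by 1.0 (or CAST to REAL) to force floating-point division

Corrected query:
SELECT genre, SUM(year) * 1.0 / COUNT(*) AS avg_year FROM movies GROUP BY genre

Result:
genre     | avg_year
----------+---------
Animation | 1980.5  
Drama     | 1988    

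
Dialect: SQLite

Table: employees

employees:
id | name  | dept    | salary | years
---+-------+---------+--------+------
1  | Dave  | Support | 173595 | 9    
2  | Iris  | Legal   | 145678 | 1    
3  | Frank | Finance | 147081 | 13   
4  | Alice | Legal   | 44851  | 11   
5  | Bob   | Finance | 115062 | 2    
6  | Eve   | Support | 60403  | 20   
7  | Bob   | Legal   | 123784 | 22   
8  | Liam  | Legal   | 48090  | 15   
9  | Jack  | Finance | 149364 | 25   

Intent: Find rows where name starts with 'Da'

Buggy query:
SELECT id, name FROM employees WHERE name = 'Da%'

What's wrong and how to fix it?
Bug: Wildcards only work with LIKE; '=' treats '%' as a literal character

Fix: Replace '=' with LIKE so 'Da%' is treated as a pattern

Corrected query:
SELECT id, name FROM employees WHERE name LIKE 'Da%'

Result:
id | name
---+-----
1  | Dave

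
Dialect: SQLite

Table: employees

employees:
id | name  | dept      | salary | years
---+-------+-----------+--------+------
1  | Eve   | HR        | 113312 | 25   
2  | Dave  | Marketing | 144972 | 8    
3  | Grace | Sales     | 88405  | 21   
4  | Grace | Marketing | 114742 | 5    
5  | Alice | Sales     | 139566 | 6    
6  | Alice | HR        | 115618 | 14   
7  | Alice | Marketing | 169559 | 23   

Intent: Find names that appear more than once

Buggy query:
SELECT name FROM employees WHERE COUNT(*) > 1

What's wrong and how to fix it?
Bug: WHERE can't reference COUNT(*); aggregates are computed after WHERE

Fix: GROUP BY name, then filter groups with HAVING COUNT(*) > 1

Corrected query:
SELECT name FROM employees GROUP BY name HAVING COUNT(*) > 1

Result:
name 
-----
Alice
Grace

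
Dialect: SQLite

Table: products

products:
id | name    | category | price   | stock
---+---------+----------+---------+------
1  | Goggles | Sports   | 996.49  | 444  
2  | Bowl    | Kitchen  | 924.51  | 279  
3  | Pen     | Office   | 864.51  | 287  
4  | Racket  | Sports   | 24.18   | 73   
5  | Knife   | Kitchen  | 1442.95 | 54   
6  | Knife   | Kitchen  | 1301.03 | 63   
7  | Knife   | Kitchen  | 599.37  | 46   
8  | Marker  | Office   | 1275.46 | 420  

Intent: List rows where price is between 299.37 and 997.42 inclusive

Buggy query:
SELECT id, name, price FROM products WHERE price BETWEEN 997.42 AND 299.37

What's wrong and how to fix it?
Bug: BETWEEN expects the lower bound first; with 997.42 AND 299.37 the range is empty

Fix: Swap the bounds so the smaller value comes first

Corrected query:
SELECT id, name, price FROM products WHERE price BETWEEN 299.37 AND 997.42

Result:
id | name    | price 
---+---------+-------
1  | Goggles | 996.49
2  | Bowl    | 924.51
3  | Pen     | 864.51
7  | Knife   | 599.37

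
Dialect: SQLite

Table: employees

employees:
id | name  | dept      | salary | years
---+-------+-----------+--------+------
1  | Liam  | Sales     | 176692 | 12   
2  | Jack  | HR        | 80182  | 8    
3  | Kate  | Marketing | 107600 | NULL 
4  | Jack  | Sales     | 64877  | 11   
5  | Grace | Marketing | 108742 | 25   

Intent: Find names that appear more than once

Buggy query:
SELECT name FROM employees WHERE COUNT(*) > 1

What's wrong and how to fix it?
Bug: WHERE can't reference COUNT(*); aggregates are computed after WHERE

Fix: GROUP BY name, then filter groups with HAVING COUNT(*) > 1

Corrected query:
SELECT name FROM employees GROUP BY name HAVING COUNT(*) > 1

Result:
name
----
Jack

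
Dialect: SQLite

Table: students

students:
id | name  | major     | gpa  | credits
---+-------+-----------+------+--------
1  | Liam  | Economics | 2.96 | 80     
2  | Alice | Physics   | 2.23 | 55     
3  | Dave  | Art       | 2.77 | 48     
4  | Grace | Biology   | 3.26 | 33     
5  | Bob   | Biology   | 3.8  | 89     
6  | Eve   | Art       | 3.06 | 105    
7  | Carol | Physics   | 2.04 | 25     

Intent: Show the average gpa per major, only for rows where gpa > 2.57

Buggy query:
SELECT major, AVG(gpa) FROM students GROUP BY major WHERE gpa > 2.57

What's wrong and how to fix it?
Bug: WHERE cannot follow GROUP BY

Fix: Place WHERE between FROM and GROUP BY

Corrected query:
SELECT major, AVG(gpa) FROM students WHERE gpa > 2.57 GROUP BY major

Result:
major     | AVG(gpa)
----------+---------
Art       | 2.915   
Biology   | 3.53    
Economics | 2.96    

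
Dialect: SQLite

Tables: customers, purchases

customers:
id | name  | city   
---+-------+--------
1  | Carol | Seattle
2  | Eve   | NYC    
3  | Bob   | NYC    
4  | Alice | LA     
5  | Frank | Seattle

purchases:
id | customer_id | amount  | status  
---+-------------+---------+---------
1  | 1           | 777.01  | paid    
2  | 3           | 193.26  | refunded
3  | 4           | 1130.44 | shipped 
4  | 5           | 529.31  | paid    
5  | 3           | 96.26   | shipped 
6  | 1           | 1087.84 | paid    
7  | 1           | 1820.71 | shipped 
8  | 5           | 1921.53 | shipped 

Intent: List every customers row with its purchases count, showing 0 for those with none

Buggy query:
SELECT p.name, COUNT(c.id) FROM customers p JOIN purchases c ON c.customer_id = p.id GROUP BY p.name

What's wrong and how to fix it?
Bug: An inner join excludes parents with zero children

Fix: Switch to LEFT JOIN to retain unmatched parent rows

Corrected query:
SELECT p.name, COUNT(c.id) FROM customers p LEFT JOIN purchases c ON c.customer_id = p.id GROUP BY p.name

Result:
name  | COUNT(c.id)
------+------------
Alice | 1          
Bob   | 2          
Carol | 3          
Eve   | 0          
Frank | 2          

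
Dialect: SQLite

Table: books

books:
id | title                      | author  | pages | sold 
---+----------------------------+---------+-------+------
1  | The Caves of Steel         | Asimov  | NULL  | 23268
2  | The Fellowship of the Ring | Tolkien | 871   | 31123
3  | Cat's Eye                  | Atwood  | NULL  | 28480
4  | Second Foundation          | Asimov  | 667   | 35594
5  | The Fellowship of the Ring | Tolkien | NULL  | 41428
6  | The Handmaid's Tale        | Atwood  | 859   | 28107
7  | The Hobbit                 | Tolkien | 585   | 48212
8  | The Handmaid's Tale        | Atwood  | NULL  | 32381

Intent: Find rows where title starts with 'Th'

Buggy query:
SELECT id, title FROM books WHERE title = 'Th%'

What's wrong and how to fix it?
Bug: '=' compares the literal string including the % character; pattern matching needs LIKE

Fix: Replace '=' with LIKE so 'Th%' is treated as a pattern

Corrected query:
SELECT id, title FROM books WHERE title LIKE 'Th%'

Result:
id | title                     
---+---------------------------
1  | The Caves of Steel        
2  | The Fellowship of the Ring
5  | The Fellowship of the Ring
6  | The Handmaid's Tale       
7  | The Hobbit                
8  | The Handmaid's Tale       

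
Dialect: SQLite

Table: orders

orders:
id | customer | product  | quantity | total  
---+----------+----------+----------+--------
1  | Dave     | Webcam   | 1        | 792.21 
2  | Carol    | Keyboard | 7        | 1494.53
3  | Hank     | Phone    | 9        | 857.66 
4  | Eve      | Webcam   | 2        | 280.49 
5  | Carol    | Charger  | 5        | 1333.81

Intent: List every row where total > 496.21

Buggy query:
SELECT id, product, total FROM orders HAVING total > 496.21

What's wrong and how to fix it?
Bug: This is a non-aggregate query (no GROUP BY, no aggregates), so in SQLite the HAVING clause is invalid here; a row-level condition belongs in WHERE

Fix: Replace HAVING with WHERE since the condition applies to individual rows

Corrected query:
SELECT id, product, total FROM orders WHERE total > 496.21

Result:
id | product  | total  
---+----------+--------
1  | Webcam   | 792.21 
2  | Keyboard | 1494.53
3  | Phone    | 857.66 
5  | Charger  | 1333.81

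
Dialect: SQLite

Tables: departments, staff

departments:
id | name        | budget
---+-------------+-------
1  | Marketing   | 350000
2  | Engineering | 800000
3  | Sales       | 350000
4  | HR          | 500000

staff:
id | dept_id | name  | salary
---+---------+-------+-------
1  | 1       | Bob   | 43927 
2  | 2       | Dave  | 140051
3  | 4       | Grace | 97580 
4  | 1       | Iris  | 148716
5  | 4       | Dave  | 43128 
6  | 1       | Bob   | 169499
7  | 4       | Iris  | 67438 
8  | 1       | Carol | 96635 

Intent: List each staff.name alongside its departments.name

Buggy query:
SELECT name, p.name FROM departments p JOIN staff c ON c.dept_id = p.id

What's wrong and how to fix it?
Bug: Both tables have a 'name' column; the unqualified reference is ambiguous

Fix: Prefix ambiguous columns with the table alias

Corrected query:
SELECT c.name, p.name FROM departments p JOIN staff c ON c.dept_id = p.id

Result:
name  | name       
------+------------
Bob   | Marketing  
Dave  | Engineering
Grace | HR         
Iris  | Marketing  
Dave  | HR         
Bob   | Marketing  
Iris  | HR         
Carol | Marketing  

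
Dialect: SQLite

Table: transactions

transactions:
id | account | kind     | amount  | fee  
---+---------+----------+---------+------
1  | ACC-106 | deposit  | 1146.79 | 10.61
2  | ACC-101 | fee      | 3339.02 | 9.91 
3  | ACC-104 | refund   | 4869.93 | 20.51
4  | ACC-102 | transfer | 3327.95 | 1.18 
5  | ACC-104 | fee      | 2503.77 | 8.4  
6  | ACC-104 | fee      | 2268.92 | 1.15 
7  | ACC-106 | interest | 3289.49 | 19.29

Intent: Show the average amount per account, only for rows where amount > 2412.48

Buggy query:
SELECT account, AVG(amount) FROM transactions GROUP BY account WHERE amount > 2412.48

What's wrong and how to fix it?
Bug: WHERE cannot follow GROUP BY

Fix: Move the WHERE clause before GROUP BY

Corrected query:
SELECT account, AVG(amount) FROM transactions WHERE amount > 2412.48 GROUP BY account

Result:
account | AVG(amount)
--------+------------
ACC-101 | 3339.02    
ACC-102 | 3327.95    
ACC-104 | 3686.85    
ACC-106 | 3289.49    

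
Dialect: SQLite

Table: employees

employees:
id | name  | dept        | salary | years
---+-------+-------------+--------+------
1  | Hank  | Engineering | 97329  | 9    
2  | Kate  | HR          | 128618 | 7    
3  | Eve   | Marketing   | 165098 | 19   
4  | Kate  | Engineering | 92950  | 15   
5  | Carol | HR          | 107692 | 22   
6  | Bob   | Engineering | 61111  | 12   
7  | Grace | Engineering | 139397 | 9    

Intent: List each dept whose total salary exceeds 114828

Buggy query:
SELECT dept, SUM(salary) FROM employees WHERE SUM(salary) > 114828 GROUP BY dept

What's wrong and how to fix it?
Bug: SUM(salary) is an aggregate, but WHERE filters rows before aggregation

Fix: Move the aggregate condition to a HAVING clause

Corrected query:
SELECT dept, SUM(salary) FROM employees GROUP BY dept HAVING SUM(salary) > 114828

Result:
dept        | SUM(salary)
------------+------------
Engineering | 390787     
HR          | 236310     
Marketing   | 165098     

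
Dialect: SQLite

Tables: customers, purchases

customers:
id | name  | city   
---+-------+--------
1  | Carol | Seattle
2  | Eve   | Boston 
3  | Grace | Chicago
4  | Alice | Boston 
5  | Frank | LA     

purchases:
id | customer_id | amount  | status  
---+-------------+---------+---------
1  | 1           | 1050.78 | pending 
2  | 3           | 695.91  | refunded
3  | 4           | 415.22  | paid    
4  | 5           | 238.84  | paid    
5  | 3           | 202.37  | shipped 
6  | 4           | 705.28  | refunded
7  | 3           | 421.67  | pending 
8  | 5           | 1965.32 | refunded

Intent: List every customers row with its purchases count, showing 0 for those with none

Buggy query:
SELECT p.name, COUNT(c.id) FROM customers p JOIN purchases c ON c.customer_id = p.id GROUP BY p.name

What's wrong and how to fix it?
Bug: INNER JOIN drops customers rows that have no matching purchases rows

Fix: Use LEFT JOIN so parents without children still appear (COUNT(c.id) gives 0)

Corrected query:
SELECT p.name, COUNT(c.id) FROM customers p LEFT JOIN purchases c ON c.customer_id = p.id GROUP BY p.name

Result:
name  | COUNT(c.id)
------+------------
Alice | 2          
Carol | 1          
Eve   | 0          
Frank | 2          
Grace | 3          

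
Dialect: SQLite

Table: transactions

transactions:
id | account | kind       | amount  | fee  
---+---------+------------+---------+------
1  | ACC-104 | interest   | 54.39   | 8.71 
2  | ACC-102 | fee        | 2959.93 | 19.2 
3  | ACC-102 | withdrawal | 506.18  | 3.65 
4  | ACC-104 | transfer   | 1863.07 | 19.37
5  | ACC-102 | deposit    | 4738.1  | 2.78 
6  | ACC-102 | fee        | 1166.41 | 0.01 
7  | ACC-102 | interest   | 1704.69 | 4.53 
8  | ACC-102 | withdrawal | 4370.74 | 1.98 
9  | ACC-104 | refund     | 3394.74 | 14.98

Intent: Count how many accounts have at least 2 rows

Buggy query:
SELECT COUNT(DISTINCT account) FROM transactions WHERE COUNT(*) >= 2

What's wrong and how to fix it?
Bug: COUNT(*) cannot appear in WHERE; the per-group count doesn't exist yet

Fix: Group first with HAVING COUNT(*) >= 2, then COUNT the resulting groups

Corrected query:
SELECT COUNT(*) FROM (SELECT account FROM transactions GROUP BY account HAVING COUNT(*) >= 2)

Result:
COUNT(*)
--------
2       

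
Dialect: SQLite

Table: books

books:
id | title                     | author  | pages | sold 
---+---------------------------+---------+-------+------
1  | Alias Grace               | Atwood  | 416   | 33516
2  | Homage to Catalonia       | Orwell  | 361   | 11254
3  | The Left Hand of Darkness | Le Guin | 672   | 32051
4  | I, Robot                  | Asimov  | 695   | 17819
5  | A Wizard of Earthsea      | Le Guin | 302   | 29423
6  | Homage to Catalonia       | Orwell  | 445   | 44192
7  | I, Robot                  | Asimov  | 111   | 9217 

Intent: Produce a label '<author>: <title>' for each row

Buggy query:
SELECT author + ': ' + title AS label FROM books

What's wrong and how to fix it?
Bug: SQLite uses || for string concatenation; + coerces text to numbers (yielding 0)

Fix: Replace + with || to concatenate text

Corrected query:
SELECT author || ': ' || title AS label FROM books

Result:
label                             
----------------------------------
Atwood: Alias Grace               
Orwell: Homage to Catalonia       
Le Guin: The Left Hand of Darkness
Asimov: I, Robot                  
Le Guin: A Wizard of Earthsea     
Orwell: Homage to Catalonia       
Asimov: I, Robot                  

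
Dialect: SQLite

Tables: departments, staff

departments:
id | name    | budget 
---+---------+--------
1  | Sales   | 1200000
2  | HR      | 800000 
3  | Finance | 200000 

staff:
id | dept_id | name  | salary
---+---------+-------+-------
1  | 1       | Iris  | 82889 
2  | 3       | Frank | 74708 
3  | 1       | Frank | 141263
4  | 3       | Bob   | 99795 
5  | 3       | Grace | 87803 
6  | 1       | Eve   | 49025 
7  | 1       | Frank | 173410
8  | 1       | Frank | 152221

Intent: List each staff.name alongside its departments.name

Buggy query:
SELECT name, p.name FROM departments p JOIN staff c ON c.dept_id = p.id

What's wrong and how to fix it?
Bug: 'name' exists in both joined tables, so the database can't tell which one is meant

Fix: Qualify the column with its table alias (c.name)

Corrected query:
SELECT c.name, p.name FROM departments p JOIN staff c ON c.dept_id = p.id

Result:
name  | name   
------+--------
Iris  | Sales  
Frank | Finance
Frank | Sales  
Bob   | Finance
Grace | Finance
Eve   | Sales  
Frank | Sales  
Frank | Sales  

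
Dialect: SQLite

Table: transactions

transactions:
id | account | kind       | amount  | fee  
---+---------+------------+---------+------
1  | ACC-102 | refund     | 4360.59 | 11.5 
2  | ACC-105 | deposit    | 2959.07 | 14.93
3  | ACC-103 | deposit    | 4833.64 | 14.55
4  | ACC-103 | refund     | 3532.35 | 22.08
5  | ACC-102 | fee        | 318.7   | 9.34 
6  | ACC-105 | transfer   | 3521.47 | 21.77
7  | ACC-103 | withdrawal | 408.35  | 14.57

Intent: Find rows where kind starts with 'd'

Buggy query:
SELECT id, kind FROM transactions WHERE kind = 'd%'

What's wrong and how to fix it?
Bug: Wildcards only work with LIKE; '=' treats '%' as a literal character

Fix: Replace '=' with LIKE so 'd%' is treated as a pattern

Corrected query:
SELECT id, kind FROM transactions WHERE kind LIKE 'd%'

Result:
id | kind   
---+--------
2  | deposit
3  | deposit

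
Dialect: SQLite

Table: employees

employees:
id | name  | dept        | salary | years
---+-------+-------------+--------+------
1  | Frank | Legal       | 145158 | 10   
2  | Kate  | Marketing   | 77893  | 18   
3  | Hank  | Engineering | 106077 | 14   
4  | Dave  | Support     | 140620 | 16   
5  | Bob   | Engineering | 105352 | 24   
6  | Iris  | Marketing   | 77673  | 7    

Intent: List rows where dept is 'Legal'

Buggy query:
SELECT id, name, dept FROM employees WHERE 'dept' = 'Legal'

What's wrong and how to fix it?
Bug: 'dept' in single quotes is a string literal, not the column; the comparison is literal-vs-literal and never true

Fix: Remove the quotes around the column name (or use double quotes for an identifier)

Corrected query:
SELECT id, name, dept FROM employees WHERE dept = 'Legal'

Result:
id | name  | dept 
---+-------+------
1  | Frank | Legal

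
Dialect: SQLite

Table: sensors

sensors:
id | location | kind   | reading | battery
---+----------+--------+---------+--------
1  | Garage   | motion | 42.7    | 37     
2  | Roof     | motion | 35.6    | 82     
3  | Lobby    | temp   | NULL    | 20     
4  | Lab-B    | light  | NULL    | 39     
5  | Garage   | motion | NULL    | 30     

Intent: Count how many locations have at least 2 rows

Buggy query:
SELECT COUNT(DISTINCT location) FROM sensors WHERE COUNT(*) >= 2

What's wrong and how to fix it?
Bug: COUNT(*) cannot appear in WHERE; the per-group count doesn't exist yet

Fix: Use a subquery that GROUPs and filters with HAVING, then count its rows

Corrected query:
SELECT COUNT(*) FROM (SELECT location FROM sensors GROUP BY location HAVING COUNT(*) >= 2)

Result:
COUNT(*)
--------
1       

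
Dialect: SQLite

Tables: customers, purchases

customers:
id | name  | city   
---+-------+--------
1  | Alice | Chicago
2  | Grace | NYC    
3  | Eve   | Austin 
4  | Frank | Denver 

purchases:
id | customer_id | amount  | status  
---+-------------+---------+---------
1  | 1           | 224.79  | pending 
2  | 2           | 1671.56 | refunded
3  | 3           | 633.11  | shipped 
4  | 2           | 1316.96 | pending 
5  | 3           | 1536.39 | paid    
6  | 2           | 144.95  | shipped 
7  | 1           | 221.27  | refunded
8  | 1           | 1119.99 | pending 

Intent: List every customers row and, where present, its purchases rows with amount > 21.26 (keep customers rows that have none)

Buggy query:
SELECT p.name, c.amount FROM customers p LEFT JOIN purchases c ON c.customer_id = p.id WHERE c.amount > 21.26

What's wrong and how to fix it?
Bug: A WHERE condition on the right-hand table after LEFT JOIN drops unmatched parents

Fix: Move the right-table condition into the ON clause so unmatched parents are kept

Corrected query:
SELECT p.name, c.amount FROM customers p LEFT JOIN purchases c ON c.customer_id = p.id AND c.amount > 21.26

Result:
name  | amount 
------+--------
Alice | 221.27 
Alice | 224.79 
Alice | 1119.99
Grace | 144.95 
Grace | 1316.96
Grace | 1671.56
Eve   | 633.11 
Eve   | 1536.39
Frank | NULL   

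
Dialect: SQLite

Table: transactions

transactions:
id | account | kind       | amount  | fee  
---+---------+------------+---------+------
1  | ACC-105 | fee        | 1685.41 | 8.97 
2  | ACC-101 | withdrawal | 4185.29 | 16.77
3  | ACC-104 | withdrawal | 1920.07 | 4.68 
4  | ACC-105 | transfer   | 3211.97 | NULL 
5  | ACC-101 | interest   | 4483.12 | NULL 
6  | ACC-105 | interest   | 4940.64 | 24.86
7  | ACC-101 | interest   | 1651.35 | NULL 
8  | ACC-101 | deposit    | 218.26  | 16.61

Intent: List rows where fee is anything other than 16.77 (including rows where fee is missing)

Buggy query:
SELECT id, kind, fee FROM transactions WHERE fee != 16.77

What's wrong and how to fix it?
Bug: Inequality against NULL is unknown, not true; rows with NULL are dropped

Fix: Handle NULL separately with IS NULL alongside the inequality

Corrected query:
SELECT id, kind, fee FROM transactions WHERE fee != 16.77 OR fee IS NULL

Result:
id | kind       | fee  
---+------------+------
1  | fee        | 8.97 
3  | withdrawal | 4.68 
4  | transfer   | NULL 
5  | interest   | NULL 
6  | interest   | 24.86
7  | interest   | NULL 
8  | deposit    | 16.61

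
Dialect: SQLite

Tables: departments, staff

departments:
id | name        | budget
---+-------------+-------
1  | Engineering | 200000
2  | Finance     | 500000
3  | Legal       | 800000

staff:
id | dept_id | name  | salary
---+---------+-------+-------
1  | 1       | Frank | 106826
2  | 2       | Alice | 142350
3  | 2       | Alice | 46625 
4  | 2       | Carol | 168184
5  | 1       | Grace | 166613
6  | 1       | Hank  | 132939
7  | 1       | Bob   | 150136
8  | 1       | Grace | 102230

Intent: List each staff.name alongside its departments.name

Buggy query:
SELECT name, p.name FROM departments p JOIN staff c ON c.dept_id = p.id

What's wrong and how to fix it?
Bug: Both tables have a 'name' column; the unqualified reference is ambiguous

Fix: Qualify the column with its table alias (c.name)

Corrected query:
SELECT c.name, p.name FROM departments p JOIN staff c ON c.dept_id = p.id

Result:
name  | name       
------+------------
Frank | Engineering
Alice | Finance    
Alice | Finance    
Carol | Finance    
Grace | Engineering
Hank  | Engineering
Bob   | Engineering
Grace | Engineering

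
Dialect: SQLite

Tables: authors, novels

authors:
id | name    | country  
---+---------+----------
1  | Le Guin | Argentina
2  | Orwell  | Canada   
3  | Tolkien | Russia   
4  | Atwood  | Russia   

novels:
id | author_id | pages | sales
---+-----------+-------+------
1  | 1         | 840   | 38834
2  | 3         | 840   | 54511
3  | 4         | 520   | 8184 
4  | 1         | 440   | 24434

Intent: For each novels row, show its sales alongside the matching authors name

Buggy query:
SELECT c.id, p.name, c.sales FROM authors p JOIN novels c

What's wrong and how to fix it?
Bug: Missing join condition: each novels row is matched to all authors rows instead of just its own

Fix: Specify the join condition linking the foreign key to the parent id

Corrected query:
SELECT c.id, p.name, c.sales FROM authors p JOIN novels c ON c.author_id = p.id

Result:
id | name    | sales
---+---------+------
1  | Le Guin | 38834
2  | Tolkien | 54511
3  | Atwood  | 8184 
4  | Le Guin | 24434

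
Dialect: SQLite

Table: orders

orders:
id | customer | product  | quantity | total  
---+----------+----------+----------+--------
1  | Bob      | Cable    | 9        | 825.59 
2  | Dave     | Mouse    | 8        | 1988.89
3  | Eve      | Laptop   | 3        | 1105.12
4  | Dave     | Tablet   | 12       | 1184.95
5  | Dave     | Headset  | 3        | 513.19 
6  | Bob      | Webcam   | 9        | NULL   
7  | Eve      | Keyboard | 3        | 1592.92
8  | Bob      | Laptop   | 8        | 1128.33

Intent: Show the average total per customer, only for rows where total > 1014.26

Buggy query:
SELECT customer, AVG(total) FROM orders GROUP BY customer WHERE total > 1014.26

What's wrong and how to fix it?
Bug: WHERE cannot follow GROUP BY

Fix: Place WHERE between FROM and GROUP BY

Corrected query:
SELECT customer, AVG(total) FROM orders WHERE total > 1014.26 GROUP BY customer

Result:
customer | AVG(total)
---------+-----------
Bob      | 1128.33   
Dave     | 1586.92   
Eve      | 1349.02   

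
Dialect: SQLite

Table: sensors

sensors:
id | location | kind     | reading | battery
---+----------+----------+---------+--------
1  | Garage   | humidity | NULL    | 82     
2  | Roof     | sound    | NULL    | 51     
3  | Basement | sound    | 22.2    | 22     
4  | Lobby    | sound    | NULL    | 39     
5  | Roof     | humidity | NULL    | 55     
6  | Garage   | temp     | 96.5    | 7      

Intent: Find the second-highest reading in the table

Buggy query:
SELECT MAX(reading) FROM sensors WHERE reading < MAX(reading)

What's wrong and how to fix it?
Bug: MAX(reading) on the right of the comparison is an aggregate-in-WHERE error

Fix: Compute the overall MAX in a subquery, then take MAX of rows below it

Corrected query:
SELECT MAX(reading) FROM sensors WHERE reading < (SELECT MAX(reading) FROM sensors)

Result:
MAX(reading)
------------
22.2        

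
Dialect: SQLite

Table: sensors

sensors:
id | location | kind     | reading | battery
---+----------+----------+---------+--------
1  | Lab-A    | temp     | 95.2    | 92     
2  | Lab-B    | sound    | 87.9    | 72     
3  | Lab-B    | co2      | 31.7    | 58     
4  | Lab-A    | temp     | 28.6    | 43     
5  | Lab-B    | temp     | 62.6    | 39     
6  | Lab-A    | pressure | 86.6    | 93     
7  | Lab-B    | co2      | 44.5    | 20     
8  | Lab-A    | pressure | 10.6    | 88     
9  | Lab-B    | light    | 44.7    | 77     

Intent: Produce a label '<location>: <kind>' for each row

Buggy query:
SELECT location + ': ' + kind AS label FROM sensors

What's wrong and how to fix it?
Bug: SQLite uses || for string concatenation; + coerces text to numbers (yielding 0)

Fix: Replace + with || to concatenate text

Corrected query:
SELECT location || ': ' || kind AS label FROM sensors

Result:
label          
---------------
Lab-A: temp    
Lab-B: sound   
Lab-B: co2     
Lab-A: temp    
Lab-B: temp    
Lab-A: pressure
Lab-B: co2     
Lab-A: pressure
Lab-B: light   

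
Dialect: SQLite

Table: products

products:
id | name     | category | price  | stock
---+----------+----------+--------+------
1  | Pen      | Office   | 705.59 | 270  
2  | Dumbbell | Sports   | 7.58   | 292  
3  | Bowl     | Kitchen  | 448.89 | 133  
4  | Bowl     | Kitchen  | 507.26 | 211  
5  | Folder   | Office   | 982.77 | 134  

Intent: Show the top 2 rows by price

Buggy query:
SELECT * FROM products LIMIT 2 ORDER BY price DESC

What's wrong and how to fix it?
Bug: ORDER BY cannot follow LIMIT; LIMIT is the final clause

Fix: Swap the clauses: ORDER BY first, then LIMIT

Corrected query:
SELECT * FROM products ORDER BY price DESC LIMIT 2

Result:
id | name   | category | price  | stock
---+--------+----------+--------+------
5  | Folder | Office   | 982.77 | 134  
1  | Pen    | Office   | 705.59 | 270  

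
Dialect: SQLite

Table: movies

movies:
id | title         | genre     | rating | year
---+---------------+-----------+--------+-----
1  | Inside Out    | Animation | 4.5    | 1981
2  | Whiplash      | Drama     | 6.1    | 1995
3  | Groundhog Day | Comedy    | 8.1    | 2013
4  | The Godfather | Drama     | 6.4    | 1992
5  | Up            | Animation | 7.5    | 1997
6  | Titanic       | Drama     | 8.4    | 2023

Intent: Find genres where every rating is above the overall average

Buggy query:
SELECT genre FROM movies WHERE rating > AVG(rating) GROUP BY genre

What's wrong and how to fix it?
Bug: WHERE evaluates per row before aggregation, so AVG() is unavailable

Fix: Compute the overall average in a scalar subquery and compare each group's MIN against it in HAVING

Corrected query:
SELECT genre FROM movies GROUP BY genre HAVING MIN(rating) > (SELECT AVG(rating) FROM movies)

Result:
genre 
------
Comedy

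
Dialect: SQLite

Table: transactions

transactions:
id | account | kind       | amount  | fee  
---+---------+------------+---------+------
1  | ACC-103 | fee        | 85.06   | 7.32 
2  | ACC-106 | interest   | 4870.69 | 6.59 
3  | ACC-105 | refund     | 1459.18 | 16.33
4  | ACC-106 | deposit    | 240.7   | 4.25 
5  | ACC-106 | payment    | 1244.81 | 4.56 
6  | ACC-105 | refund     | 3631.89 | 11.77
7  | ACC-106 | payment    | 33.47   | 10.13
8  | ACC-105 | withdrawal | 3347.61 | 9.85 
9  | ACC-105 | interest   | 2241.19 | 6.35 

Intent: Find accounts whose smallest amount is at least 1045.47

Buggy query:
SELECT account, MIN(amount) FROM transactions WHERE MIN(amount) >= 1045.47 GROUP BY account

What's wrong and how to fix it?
Bug: MIN() in WHERE is a misuse of aggregate

Fix: Replace WHERE with HAVING after the GROUP BY

Corrected query:
SELECT account, MIN(amount) FROM transactions GROUP BY account HAVING MIN(amount) >= 1045.47

Result:
account | MIN(amount)
--------+------------
ACC-105 | 1459.18    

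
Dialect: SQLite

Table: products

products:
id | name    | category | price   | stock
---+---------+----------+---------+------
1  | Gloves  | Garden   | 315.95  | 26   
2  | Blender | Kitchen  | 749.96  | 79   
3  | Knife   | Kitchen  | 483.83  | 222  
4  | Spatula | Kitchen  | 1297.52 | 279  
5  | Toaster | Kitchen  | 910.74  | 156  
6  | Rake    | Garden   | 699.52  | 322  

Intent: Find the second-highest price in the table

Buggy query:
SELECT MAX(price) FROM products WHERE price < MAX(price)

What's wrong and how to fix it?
Bug: The inner MAX is an aggregate inside WHERE, which is not allowed

Fix: Put the inner MAX in a scalar subquery

Corrected query:
SELECT MAX(price) FROM products WHERE price < (SELECT MAX(price) FROM products)

Result:
MAX(price)
----------
910.74    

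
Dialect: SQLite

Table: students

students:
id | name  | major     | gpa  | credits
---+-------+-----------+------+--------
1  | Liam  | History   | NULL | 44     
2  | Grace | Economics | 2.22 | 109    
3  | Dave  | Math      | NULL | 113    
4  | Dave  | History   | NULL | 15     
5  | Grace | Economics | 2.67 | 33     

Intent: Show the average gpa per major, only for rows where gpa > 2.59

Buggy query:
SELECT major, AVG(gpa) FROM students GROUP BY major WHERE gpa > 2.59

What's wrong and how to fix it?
Bug: WHERE cannot follow GROUP BY

Fix: Place WHERE between FROM and GROUP BY

Corrected query:
SELECT major, AVG(gpa) FROM students WHERE gpa > 2.59 GROUP BY major

Result:
major     | AVG(gpa)
----------+---------
Economics | 2.67    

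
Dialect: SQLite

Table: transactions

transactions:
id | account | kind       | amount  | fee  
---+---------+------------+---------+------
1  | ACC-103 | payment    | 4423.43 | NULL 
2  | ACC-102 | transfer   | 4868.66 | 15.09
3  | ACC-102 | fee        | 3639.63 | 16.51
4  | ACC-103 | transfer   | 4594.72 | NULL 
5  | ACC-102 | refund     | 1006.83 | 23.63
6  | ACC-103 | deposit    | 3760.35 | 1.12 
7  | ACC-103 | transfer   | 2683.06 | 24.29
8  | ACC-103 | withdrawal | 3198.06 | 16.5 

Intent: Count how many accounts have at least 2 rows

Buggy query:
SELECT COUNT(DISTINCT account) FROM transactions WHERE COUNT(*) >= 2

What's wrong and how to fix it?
Bug: WHERE filters individual rows, not groups, so a group-level COUNT is invalid there

Fix: Use a subquery that GROUPs and filters with HAVING, then count its rows

Corrected query:
SELECT COUNT(*) FROM (SELECT account FROM transactions GROUP BY account HAVING COUNT(*) >= 2)

Result:
COUNT(*)
--------
2       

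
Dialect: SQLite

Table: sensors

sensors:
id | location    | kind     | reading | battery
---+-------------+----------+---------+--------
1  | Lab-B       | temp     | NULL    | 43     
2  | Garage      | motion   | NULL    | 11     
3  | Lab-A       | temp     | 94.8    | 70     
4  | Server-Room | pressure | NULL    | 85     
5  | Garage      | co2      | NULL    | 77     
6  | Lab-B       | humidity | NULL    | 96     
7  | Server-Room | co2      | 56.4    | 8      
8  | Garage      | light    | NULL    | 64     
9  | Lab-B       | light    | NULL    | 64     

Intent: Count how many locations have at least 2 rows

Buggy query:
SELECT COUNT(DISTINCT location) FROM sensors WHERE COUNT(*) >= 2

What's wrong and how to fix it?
Bug: WHERE filters individual rows, not groups, so a group-level COUNT is invalid there

Fix: Use a subquery that GROUPs and filters with HAVING, then count its rows

Corrected query:
SELECT COUNT(*) FROM (SELECT location FROM sensors GROUP BY location HAVING COUNT(*) >= 2)

Result:
COUNT(*)
--------
3       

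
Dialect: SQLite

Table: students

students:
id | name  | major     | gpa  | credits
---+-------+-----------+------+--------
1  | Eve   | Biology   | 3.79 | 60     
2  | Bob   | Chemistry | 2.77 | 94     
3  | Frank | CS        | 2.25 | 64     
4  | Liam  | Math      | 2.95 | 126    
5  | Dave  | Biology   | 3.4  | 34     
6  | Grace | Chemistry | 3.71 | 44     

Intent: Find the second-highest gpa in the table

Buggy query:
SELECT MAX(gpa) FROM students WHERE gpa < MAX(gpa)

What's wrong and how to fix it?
Bug: MAX(gpa) on the right of the comparison is an aggregate-in-WHERE error

Fix: Put the inner MAX in a scalar subquery

Corrected query:
SELECT MAX(gpa) FROM students WHERE gpa < (SELECT MAX(gpa) FROM students)

Result:
MAX(gpa)
--------
3.71    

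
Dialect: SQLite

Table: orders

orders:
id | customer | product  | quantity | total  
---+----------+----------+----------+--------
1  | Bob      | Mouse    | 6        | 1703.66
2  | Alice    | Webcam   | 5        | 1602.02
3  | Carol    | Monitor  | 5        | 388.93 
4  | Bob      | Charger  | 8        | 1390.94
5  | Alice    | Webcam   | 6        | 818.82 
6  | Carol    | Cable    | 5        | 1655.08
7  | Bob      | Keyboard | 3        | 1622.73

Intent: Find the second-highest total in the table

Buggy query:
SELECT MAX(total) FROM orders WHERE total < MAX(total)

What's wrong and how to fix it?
Bug: The inner MAX is an aggregate inside WHERE, which is not allowed

Fix: Compute the overall MAX in a subquery, then take MAX of rows below it

Corrected query:
SELECT MAX(total) FROM orders WHERE total < (SELECT MAX(total) FROM orders)

Result:
MAX(total)
----------
1655.08   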